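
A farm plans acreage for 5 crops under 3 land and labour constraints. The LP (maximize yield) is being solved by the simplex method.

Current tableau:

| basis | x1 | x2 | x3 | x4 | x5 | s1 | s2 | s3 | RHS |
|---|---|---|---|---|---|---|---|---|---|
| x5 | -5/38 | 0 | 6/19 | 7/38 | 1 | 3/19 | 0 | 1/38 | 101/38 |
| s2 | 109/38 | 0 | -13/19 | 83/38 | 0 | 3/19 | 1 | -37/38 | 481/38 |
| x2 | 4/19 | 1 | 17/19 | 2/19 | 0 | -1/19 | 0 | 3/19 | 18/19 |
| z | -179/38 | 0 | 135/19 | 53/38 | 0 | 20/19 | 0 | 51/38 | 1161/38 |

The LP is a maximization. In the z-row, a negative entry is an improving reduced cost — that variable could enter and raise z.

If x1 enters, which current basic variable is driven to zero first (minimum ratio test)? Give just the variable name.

s2

Ratios: row 1 (x5): entry -5/38 ≤ 0, skip; row 2 (s2): (481/38)/(109/38) = 481/109; row 3 (x2): (18/19)/(4/19) = 9/2.
Minimum ratio 481/109 is in the s2 row, so s2 leaves.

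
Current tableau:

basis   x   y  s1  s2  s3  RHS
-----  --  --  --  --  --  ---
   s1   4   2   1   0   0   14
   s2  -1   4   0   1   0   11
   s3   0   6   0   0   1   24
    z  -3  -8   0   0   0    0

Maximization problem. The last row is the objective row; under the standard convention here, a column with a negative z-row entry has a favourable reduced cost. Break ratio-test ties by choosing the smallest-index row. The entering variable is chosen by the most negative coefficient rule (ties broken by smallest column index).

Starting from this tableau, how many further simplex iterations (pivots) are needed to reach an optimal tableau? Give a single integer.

2

pivot: y in, s2 out → z = 22
pivot: x in, s1 out → z = 283/9
No improving column remains; optimal.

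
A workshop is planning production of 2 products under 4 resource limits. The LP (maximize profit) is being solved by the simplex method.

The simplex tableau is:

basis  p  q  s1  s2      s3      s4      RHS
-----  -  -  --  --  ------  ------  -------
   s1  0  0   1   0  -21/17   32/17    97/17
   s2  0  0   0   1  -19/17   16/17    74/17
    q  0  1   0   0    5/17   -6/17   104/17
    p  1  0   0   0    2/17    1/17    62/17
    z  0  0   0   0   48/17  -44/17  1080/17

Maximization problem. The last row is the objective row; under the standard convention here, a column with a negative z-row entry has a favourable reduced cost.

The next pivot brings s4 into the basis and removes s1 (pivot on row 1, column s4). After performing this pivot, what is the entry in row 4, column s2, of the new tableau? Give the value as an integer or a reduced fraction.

0

Pivot element is row 1, column s4: 32/17.
Normalize row 1: new (row 1, s2) = 0/(32/17) = 0.
row 4 ← row 4 − (1/17)·(new row 1): 0 − (1/17)·0 = 0.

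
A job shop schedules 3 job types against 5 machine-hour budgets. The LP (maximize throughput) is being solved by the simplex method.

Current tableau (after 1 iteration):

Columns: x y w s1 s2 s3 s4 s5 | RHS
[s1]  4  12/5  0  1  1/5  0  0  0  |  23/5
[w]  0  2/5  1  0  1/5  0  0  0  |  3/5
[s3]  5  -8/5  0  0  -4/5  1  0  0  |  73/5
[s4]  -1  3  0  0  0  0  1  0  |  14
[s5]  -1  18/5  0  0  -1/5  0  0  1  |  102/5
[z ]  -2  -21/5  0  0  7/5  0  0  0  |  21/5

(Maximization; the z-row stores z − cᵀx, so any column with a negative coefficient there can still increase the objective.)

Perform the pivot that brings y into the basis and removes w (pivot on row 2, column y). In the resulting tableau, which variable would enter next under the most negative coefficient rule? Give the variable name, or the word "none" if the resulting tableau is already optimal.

Pivot element 2/5. New z-row = old z-row − (-21/5)·(row 2/(2/5)).
Updated z-row coefficients: x: -2, y: 0, w: 21/2, s1: 0, s2: 7/2, s3: 0, s4: 0, s5: 0.
The most negative is -2 in column x, so x would enter next.

x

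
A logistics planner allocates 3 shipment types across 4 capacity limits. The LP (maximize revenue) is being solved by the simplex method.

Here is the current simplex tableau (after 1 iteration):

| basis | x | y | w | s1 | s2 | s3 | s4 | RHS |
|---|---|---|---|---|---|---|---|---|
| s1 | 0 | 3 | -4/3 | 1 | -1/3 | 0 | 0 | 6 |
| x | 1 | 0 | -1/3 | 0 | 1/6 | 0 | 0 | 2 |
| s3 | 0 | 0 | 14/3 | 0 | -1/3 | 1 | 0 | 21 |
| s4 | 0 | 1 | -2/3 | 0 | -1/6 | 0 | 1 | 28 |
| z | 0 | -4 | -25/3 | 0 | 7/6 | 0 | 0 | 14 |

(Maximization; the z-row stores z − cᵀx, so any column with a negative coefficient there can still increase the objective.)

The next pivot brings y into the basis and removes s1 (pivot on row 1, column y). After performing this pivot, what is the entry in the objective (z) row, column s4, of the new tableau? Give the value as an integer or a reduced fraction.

0

Pivot element is row 1, column y: 3.
Normalize row 1: new (row 1, s4) = 0/3 = 0.
z-row ← z-row − (-4)·(new row 1): 0 − (-4)·0 = 0.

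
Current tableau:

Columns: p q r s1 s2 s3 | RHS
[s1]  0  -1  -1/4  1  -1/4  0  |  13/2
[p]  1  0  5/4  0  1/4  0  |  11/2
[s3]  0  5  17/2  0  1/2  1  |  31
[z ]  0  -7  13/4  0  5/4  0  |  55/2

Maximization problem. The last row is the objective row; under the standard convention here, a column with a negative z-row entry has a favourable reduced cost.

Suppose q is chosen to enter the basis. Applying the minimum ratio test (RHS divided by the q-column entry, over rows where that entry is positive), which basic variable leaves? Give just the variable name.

Ratios: row 1 (s1): entry -1 ≤ 0, skip; row 2 (p): entry 0 ≤ 0, skip; row 3 (s3): 31/5 = 31/5.
Minimum ratio 31/5 is in the s3 row, so s3 leaves.

s3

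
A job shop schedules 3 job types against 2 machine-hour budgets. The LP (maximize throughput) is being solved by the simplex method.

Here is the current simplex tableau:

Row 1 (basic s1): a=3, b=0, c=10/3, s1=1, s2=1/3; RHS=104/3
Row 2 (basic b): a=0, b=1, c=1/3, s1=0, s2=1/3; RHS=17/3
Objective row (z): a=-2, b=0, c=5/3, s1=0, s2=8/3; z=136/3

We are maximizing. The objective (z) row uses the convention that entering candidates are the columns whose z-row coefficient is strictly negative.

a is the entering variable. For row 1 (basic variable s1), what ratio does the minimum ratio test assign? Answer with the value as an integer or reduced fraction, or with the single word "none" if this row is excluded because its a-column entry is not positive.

Ratio = RHS / (a entry) = (104/3) / 3 = 104/9.

104/9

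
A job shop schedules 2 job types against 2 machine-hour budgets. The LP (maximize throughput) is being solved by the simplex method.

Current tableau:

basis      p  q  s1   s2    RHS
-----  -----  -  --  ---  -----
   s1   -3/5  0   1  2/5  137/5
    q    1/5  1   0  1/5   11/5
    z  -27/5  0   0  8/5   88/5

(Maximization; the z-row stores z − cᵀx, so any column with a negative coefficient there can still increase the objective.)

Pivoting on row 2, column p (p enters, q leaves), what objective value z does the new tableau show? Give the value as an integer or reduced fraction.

77

Minimum ratio for p: (11/5)/(1/5) = 11.
z changes by −(z-row coeff of p)·ratio = −(-27/5)·11 = 297/5.
New z = 88/5 + (297/5) = 77.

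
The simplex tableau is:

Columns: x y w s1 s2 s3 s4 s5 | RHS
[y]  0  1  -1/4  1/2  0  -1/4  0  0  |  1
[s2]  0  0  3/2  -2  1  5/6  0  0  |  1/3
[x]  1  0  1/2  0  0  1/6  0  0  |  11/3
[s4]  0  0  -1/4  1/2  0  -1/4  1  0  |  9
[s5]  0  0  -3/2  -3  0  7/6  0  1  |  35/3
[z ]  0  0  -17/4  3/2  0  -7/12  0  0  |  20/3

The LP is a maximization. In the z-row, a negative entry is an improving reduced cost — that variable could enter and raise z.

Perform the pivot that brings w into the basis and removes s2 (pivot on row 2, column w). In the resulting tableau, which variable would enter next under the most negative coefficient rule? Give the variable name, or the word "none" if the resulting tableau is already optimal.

s1

Pivot element 3/2. New z-row = old z-row − (-17/4)·(row 2/(3/2)).
Updated z-row coefficients: x: 0, y: 0, w: 0, s1: -25/6, s2: 17/6, s3: 16/9, s4: 0, s5: 0.
The most negative is -25/6 in column s1, so s1 would enter next.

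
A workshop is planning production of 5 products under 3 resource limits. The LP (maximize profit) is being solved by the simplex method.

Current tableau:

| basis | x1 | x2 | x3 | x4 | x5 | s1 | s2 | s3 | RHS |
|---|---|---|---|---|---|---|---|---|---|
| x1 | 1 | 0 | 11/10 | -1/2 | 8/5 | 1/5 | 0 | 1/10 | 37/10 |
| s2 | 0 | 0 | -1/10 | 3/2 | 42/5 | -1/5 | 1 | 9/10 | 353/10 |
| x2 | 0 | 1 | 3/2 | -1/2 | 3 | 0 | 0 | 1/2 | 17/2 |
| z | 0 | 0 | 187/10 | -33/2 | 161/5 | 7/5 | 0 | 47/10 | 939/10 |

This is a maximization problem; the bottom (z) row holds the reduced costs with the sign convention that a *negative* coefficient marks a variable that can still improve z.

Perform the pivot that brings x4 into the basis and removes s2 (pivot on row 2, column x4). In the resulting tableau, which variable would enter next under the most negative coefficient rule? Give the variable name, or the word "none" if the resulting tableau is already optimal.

Pivot element 3/2. New z-row = old z-row − (-33/2)·(row 2/(3/2)).
Updated z-row coefficients: x1: 0, x2: 0, x3: 88/5, x4: 0, x5: 623/5, s1: -4/5, s2: 11, s3: 73/5.
The most negative is -4/5 in column s1, so s1 would enter next.

s1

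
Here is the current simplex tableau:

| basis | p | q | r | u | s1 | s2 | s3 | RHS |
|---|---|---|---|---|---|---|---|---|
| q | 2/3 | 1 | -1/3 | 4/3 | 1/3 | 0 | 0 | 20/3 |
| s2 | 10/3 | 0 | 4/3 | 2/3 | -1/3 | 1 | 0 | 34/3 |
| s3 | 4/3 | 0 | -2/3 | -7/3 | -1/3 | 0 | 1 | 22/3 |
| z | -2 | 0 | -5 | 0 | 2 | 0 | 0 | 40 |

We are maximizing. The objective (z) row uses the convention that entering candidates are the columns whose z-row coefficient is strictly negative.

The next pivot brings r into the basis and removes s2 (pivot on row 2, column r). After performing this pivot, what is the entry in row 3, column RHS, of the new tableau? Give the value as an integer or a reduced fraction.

13

Pivot element is row 2, column r: 4/3.
Normalize row 2: new (row 2, RHS) = (34/3)/(4/3) = 17/2.
row 3 ← row 3 − (-2/3)·(new row 2): 22/3 − (-2/3)·(17/2) = 13.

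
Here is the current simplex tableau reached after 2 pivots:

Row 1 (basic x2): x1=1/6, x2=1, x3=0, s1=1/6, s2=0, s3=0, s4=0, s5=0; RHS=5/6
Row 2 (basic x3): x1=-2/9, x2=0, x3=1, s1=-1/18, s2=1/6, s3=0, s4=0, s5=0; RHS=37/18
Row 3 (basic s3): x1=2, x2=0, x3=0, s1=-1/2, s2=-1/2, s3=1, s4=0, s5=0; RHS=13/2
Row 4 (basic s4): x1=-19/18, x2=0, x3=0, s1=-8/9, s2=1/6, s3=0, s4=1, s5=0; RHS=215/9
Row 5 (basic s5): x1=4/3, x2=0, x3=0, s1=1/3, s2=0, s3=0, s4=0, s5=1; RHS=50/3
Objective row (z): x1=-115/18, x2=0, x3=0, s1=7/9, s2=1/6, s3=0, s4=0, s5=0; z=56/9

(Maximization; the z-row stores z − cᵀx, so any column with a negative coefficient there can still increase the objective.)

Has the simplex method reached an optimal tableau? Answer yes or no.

Column x1 has objective-row coefficient -115/18, which is negative; an improving pivot exists, so not yet optimal.

no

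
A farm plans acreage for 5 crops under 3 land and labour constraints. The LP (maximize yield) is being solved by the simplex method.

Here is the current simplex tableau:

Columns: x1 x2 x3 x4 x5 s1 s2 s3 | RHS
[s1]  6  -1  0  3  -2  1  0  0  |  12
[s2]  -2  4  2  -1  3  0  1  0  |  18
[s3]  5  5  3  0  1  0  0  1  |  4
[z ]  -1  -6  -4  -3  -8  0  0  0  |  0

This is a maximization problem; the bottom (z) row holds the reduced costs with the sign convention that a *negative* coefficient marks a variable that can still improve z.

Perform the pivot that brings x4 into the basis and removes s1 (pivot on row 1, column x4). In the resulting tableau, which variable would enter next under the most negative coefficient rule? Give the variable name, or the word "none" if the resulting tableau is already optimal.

Pivot element 3. New z-row = old z-row − (-3)·(row 1/3).
Updated z-row coefficients: x1: 5, x2: -7, x3: -4, x4: 0, x5: -10, s1: 1, s2: 0, s3: 0.
The most negative is -10 in column x5, so x5 would enter next.

x5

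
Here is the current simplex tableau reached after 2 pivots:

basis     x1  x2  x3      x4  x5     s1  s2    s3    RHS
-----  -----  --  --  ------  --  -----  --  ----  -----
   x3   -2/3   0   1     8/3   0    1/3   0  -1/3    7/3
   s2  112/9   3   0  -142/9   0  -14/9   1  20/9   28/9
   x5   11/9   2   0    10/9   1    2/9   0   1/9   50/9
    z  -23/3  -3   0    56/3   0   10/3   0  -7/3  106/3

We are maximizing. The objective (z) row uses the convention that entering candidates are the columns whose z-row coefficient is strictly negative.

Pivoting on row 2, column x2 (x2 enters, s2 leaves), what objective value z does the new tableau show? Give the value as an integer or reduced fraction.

346/9

Minimum ratio for x2: (28/9)/3 = 28/27.
z changes by −(z-row coeff of x2)·ratio = −(-3)·(28/27) = 28/9.
New z = 106/3 + (28/9) = 346/9.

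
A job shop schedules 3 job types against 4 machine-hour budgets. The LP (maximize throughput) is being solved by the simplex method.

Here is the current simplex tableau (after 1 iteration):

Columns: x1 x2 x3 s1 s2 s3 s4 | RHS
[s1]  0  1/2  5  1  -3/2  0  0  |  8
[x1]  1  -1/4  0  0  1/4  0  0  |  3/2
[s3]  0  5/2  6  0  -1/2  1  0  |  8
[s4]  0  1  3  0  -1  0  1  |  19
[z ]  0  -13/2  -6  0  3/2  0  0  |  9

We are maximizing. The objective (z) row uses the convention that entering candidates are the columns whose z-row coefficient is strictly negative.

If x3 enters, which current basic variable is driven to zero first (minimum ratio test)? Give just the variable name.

Ratios: row 1 (s1): 8/5 = 8/5; row 2 (x1): entry 0 ≤ 0, skip; row 3 (s3): 8/6 = 4/3; row 4 (s4): 19/3 = 19/3.
Minimum ratio 4/3 is in the s3 row, so s3 leaves.

s3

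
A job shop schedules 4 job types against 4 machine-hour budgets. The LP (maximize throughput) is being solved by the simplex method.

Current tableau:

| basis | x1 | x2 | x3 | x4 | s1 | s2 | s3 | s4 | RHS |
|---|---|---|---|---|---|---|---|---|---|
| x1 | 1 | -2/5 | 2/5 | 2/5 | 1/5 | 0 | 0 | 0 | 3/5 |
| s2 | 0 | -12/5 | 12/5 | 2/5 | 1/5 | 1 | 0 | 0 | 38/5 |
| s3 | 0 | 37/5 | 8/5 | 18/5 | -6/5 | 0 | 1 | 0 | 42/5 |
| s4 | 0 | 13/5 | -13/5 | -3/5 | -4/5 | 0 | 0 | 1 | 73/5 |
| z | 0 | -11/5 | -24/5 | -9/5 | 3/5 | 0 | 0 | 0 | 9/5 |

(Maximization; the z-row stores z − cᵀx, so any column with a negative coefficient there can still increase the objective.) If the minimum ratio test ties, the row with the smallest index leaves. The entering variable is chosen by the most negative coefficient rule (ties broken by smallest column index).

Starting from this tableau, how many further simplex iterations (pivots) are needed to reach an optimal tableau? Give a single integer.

pivot: x3 in, x1 out → z = 9
pivot: x2 in, s3 out → z = 41/3
No improving column remains; optimal.

2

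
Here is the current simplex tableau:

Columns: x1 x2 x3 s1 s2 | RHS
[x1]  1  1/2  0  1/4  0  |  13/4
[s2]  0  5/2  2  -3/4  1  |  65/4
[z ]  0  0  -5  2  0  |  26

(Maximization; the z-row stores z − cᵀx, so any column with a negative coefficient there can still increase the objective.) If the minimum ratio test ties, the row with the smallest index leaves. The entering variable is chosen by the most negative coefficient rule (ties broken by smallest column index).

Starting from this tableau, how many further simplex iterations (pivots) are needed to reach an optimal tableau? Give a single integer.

1

pivot: x3 in, s2 out → z = 533/8
No improving column remains; optimal.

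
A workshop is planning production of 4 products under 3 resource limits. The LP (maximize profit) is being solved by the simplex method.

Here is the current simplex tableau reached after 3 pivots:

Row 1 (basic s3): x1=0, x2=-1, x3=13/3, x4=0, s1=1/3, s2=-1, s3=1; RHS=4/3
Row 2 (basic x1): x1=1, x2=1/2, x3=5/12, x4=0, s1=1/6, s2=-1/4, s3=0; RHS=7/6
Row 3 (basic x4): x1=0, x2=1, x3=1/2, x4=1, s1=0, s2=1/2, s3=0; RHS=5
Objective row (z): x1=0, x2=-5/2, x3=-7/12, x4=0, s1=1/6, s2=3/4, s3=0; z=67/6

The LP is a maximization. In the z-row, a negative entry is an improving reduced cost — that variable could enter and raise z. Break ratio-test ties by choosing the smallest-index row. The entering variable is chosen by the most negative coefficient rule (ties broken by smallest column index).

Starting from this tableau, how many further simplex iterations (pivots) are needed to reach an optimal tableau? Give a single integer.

pivot: x2 in, x1 out → z = 17
pivot: s2 in, x4 out → z = 55/3
No improving column remains; optimal.

2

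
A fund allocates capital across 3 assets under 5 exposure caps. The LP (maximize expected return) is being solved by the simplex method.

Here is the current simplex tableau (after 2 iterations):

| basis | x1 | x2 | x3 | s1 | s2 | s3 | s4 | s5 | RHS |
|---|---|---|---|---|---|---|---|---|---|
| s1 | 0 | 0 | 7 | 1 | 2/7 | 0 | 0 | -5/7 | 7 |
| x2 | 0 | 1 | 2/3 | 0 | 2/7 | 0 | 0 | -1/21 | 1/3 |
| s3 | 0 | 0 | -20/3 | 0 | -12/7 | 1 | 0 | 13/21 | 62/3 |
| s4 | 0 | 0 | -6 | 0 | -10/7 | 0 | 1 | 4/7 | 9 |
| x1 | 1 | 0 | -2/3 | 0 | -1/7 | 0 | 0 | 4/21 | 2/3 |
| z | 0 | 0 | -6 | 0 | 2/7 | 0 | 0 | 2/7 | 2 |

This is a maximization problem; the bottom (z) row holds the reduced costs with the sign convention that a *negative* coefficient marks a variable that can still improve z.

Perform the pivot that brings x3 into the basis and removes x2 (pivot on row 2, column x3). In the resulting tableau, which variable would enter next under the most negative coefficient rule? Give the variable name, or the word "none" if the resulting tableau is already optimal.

Pivot element 2/3. New z-row = old z-row − (-6)·(row 2/(2/3)).
Updated z-row coefficients: x1: 0, x2: 9, x3: 0, s1: 0, s2: 20/7, s3: 0, s4: 0, s5: -1/7.
The most negative is -1/7 in column s5, so s5 would enter next.

s5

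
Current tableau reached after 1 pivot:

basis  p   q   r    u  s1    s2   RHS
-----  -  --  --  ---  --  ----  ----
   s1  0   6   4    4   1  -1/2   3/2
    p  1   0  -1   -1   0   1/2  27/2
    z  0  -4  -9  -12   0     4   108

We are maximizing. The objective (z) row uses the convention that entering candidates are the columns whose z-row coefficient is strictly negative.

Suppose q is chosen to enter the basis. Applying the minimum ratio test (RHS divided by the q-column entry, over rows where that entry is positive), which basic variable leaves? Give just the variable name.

s1

Ratios: row 1 (s1): (3/2)/6 = 1/4; row 2 (p): entry 0 ≤ 0, skip.
Minimum ratio 1/4 is in the s1 row, so s1 leaves.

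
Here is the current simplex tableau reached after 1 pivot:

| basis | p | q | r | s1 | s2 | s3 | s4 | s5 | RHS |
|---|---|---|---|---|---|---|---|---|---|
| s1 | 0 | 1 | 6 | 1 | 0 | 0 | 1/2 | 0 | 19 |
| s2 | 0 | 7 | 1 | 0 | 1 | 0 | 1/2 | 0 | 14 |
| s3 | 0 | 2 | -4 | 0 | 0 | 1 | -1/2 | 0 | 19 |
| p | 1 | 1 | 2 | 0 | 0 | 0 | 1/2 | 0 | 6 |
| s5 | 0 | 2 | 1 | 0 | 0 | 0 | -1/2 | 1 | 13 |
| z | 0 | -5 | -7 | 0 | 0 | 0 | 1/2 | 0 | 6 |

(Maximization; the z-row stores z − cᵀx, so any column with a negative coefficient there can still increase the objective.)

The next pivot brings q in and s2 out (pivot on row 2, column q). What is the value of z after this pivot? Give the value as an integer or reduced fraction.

Minimum ratio for q: 14/7 = 2.
z changes by −(z-row coeff of q)·ratio = −(-5)·2 = 10.
New z = 6 + 10 = 16.

16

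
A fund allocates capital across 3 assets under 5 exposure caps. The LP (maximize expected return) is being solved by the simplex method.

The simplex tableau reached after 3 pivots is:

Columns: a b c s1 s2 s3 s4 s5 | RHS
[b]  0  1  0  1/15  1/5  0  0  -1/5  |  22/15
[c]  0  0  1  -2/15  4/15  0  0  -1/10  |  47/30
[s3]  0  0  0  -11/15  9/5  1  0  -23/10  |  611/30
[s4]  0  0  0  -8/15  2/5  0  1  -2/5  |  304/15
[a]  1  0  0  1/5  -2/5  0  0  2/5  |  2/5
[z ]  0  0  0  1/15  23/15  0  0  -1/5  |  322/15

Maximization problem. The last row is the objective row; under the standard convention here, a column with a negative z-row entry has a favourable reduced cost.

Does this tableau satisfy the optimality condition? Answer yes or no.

Column s5 has objective-row coefficient -1/5, which is negative; an improving pivot exists, so not yet optimal.

no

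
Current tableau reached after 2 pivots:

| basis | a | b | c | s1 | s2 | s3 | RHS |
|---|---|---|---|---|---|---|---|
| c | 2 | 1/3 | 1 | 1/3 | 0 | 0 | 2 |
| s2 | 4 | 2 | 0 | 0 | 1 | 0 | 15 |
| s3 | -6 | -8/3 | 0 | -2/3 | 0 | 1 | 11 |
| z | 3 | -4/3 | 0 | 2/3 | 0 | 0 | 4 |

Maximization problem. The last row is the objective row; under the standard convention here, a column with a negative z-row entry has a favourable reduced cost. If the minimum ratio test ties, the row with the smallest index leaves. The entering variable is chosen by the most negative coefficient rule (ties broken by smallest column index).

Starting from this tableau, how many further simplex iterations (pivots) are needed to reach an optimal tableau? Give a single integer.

pivot: b in, c out → z = 12
No improving column remains; optimal.

1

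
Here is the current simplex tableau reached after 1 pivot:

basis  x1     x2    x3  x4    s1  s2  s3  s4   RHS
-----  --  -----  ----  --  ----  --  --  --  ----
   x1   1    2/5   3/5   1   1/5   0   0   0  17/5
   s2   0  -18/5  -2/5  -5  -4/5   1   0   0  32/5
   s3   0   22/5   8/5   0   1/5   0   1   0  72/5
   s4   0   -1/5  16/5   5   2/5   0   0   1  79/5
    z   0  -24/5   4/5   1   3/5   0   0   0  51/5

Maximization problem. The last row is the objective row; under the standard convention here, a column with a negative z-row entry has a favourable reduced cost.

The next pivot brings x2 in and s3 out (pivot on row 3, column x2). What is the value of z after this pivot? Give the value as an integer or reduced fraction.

Minimum ratio for x2: (72/5)/(22/5) = 36/11.
z changes by −(z-row coeff of x2)·ratio = −(-24/5)·(36/11) = 864/55.
New z = 51/5 + (864/55) = 285/11.

285/11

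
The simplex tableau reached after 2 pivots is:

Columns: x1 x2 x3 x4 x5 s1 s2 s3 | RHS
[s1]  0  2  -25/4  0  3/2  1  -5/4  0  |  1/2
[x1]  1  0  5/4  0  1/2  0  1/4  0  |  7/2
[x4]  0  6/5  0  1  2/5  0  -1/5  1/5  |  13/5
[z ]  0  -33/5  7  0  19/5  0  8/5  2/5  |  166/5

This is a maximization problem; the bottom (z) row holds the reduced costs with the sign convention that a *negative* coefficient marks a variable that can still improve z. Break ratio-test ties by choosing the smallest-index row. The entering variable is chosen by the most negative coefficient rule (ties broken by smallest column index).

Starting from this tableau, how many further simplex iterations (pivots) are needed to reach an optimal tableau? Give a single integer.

pivot: x2 in, s1 out → z = 697/20
pivot: x3 in, x4 out → z = 6481/150
pivot: s2 in, x3 out → z = 999/22
No improving column remains; optimal.

3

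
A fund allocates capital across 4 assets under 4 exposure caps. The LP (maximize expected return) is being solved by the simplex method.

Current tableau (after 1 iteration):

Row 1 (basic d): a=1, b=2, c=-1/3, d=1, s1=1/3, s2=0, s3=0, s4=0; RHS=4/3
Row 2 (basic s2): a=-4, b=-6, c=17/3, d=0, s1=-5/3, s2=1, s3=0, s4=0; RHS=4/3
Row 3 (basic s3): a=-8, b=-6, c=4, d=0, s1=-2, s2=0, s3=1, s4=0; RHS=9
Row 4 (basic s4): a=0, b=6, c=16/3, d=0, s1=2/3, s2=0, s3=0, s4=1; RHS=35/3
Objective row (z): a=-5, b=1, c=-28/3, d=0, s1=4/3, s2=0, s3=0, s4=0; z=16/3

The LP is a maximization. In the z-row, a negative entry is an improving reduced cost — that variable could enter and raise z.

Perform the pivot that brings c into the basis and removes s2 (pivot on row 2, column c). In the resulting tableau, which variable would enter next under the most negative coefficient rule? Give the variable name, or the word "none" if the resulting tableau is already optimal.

a

Pivot element 17/3. New z-row = old z-row − (-28/3)·(row 2/(17/3)).
Updated z-row coefficients: a: -197/17, b: -151/17, c: 0, d: 0, s1: -24/17, s2: 28/17, s3: 0, s4: 0.
The most negative is -197/17 in column a, so a would enter next.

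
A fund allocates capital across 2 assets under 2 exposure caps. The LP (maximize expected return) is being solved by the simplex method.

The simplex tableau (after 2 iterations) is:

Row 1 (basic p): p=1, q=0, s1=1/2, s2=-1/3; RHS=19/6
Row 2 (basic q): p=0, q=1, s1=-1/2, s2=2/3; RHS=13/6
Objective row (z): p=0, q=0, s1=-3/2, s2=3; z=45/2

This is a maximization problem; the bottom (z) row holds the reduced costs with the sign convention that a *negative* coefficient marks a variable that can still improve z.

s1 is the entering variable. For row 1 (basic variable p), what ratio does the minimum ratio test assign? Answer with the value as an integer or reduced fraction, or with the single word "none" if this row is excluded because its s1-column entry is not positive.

Ratio = RHS / (s1 entry) = (19/6) / (1/2) = 19/3.

19/3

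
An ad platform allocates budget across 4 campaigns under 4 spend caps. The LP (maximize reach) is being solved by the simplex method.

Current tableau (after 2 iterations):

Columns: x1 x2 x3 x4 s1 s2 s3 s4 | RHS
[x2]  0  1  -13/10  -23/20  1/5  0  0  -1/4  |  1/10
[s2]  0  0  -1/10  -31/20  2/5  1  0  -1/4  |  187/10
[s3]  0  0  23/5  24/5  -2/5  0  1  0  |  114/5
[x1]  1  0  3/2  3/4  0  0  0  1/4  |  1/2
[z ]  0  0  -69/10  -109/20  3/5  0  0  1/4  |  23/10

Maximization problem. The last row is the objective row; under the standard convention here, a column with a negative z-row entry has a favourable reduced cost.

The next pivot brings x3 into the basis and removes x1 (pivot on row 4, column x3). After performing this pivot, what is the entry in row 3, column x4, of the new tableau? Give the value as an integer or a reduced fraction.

Pivot element is row 4, column x3: 3/2.
Normalize row 4: new (row 4, x4) = (3/4)/(3/2) = 1/2.
row 3 ← row 3 − (23/5)·(new row 4): 24/5 − (23/5)·(1/2) = 5/2.

5/2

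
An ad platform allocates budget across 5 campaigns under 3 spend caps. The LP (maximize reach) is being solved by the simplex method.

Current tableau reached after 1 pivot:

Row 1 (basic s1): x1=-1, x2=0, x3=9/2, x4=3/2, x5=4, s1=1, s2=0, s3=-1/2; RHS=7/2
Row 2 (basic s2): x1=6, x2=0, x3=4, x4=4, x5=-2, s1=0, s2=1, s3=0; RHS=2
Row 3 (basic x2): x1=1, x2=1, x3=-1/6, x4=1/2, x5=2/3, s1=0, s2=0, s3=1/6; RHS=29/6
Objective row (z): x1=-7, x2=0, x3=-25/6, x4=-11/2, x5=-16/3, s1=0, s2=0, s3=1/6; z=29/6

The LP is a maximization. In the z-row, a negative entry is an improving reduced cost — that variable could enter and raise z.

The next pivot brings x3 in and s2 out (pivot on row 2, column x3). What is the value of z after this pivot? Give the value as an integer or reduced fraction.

Minimum ratio for x3: 2/4 = 1/2.
z changes by −(z-row coeff of x3)·ratio = −(-25/6)·(1/2) = 25/12.
New z = 29/6 + (25/12) = 83/12.

83/12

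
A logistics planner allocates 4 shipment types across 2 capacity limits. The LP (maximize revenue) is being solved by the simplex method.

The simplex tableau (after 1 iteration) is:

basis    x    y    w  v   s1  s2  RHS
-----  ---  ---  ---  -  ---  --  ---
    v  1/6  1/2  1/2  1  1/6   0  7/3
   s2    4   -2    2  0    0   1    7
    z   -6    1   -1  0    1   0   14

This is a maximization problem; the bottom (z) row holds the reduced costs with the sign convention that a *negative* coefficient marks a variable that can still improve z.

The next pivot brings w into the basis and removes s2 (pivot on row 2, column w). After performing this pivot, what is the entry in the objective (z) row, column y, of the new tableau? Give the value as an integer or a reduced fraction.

0

Pivot element is row 2, column w: 2.
Normalize row 2: new (row 2, y) = (-2)/2 = -1.
z-row ← z-row − (-1)·(new row 2): 1 − (-1)·(-1) = 0.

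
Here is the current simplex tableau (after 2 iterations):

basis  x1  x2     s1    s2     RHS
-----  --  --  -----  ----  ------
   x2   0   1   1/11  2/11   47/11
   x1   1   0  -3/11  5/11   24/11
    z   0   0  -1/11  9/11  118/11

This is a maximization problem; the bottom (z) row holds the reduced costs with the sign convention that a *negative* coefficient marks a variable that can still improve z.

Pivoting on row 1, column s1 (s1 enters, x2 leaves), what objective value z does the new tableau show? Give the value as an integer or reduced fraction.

Minimum ratio for s1: (47/11)/(1/11) = 47.
z changes by −(z-row coeff of s1)·ratio = −(-1/11)·47 = 47/11.
New z = 118/11 + (47/11) = 15.

15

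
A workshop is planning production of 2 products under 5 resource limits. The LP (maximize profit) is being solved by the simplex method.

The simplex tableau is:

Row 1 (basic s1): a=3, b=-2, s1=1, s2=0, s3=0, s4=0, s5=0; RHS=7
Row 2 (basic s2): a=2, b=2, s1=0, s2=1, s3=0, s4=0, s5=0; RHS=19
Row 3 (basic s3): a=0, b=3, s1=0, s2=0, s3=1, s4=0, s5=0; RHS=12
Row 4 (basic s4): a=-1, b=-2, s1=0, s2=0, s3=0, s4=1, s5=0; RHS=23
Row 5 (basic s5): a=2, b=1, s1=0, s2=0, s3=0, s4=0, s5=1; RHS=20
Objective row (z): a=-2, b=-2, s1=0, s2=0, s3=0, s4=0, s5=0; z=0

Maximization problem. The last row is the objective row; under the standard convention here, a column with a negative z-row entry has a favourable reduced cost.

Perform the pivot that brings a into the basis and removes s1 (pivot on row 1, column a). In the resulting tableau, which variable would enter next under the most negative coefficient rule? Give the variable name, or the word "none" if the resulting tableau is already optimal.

b

Pivot element 3. New z-row = old z-row − (-2)·(row 1/3).
Updated z-row coefficients: a: 0, b: -10/3, s1: 2/3, s2: 0, s3: 0, s4: 0, s5: 0.
The most negative is -10/3 in column b, so b would enter next.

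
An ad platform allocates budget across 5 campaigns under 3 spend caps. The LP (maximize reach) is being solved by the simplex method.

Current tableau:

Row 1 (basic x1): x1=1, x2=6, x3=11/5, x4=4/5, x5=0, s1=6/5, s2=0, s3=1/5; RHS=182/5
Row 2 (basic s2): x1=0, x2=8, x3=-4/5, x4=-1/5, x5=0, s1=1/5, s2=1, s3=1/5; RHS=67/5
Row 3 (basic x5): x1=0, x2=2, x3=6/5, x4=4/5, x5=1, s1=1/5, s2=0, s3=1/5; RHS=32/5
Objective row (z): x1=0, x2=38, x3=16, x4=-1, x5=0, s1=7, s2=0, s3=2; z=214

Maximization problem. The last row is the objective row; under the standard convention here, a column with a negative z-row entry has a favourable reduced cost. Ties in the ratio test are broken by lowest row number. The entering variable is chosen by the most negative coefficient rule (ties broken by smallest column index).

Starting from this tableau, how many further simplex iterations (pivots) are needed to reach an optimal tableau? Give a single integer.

pivot: x4 in, x5 out → z = 222
No improving column remains; optimal.

1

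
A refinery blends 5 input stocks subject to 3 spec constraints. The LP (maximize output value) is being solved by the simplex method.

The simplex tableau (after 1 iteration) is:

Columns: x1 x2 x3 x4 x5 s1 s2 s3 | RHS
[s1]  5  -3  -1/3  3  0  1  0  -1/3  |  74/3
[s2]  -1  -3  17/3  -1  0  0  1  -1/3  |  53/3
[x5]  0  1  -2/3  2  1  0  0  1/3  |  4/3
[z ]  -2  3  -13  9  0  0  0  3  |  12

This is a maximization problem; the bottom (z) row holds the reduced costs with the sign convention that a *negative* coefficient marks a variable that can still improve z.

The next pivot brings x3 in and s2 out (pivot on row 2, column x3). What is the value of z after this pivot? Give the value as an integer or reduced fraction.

Minimum ratio for x3: (53/3)/(17/3) = 53/17.
z changes by −(z-row coeff of x3)·ratio = −(-13)·(53/17) = 689/17.
New z = 12 + (689/17) = 893/17.

893/17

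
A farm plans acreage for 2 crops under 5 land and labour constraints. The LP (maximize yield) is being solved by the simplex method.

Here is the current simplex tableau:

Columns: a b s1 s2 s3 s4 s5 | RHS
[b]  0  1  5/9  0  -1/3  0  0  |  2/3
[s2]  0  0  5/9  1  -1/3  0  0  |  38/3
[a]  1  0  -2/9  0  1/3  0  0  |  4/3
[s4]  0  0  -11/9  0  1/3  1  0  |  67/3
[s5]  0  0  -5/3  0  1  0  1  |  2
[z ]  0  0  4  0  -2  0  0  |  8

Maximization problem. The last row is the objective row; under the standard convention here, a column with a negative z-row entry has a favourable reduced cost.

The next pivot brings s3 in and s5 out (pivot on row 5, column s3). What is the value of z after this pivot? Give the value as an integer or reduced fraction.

12

Minimum ratio for s3: 2/1 = 2.
z changes by −(z-row coeff of s3)·ratio = −(-2)·2 = 4.
New z = 8 + 4 = 12.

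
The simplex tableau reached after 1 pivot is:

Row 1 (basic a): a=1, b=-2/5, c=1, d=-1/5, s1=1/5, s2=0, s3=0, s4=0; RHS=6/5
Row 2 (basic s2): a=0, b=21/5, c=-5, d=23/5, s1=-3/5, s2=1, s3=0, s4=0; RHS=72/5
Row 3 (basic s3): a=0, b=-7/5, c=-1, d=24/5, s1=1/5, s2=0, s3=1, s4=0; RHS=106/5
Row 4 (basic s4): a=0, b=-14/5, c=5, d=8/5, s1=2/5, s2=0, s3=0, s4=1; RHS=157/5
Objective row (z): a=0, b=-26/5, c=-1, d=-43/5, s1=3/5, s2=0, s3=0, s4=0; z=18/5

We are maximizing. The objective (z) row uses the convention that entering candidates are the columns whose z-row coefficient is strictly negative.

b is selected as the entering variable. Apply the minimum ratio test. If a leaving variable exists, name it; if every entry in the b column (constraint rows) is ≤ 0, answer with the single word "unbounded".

s2

Ratios: row 1 (a): entry -2/5 ≤ 0, skip; row 2 (s2): (72/5)/(21/5) = 24/7; row 3 (s3): entry -7/5 ≤ 0, skip; row 4 (s4): entry -14/5 ≤ 0, skip.
Minimum ratio is in the s2 row, so s2 leaves.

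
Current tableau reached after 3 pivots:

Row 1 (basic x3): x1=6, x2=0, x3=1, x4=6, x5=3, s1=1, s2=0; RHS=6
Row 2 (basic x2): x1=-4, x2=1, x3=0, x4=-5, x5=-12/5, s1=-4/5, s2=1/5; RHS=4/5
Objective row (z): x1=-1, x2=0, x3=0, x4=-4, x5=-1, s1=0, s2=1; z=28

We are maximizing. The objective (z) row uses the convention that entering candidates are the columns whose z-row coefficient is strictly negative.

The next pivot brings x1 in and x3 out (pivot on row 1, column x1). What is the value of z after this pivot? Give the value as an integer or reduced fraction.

29

Minimum ratio for x1: 6/6 = 1.
z changes by −(z-row coeff of x1)·ratio = −(-1)·1 = 1.
New z = 28 + 1 = 29.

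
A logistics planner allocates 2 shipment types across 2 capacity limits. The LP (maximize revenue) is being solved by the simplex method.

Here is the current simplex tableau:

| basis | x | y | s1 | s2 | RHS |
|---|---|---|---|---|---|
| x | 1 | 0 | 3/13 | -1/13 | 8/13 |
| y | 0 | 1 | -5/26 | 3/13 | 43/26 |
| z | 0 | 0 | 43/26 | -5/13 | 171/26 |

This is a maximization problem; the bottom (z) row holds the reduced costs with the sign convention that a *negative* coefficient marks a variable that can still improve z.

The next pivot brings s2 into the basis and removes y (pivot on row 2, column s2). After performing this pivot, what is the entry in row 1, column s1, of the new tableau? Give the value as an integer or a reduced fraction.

Pivot element is row 2, column s2: 3/13.
Normalize row 2: new (row 2, s1) = (-5/26)/(3/13) = -5/6.
row 1 ← row 1 − (-1/13)·(new row 2): 3/13 − (-1/13)·(-5/6) = 1/6.

1/6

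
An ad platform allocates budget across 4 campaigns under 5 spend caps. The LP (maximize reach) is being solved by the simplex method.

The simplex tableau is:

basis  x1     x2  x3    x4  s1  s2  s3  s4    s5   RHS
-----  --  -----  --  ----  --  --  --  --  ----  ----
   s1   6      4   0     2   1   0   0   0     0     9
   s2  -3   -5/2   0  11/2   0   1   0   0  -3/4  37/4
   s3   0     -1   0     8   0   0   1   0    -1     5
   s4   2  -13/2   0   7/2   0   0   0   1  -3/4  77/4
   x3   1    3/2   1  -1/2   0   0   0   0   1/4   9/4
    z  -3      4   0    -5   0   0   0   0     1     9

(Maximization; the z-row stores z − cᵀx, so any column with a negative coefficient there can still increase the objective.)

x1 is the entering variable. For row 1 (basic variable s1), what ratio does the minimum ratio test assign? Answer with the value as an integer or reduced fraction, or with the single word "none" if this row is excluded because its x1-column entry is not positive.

3/2

Ratio = RHS / (x1 entry) = 9 / 6 = 3/2.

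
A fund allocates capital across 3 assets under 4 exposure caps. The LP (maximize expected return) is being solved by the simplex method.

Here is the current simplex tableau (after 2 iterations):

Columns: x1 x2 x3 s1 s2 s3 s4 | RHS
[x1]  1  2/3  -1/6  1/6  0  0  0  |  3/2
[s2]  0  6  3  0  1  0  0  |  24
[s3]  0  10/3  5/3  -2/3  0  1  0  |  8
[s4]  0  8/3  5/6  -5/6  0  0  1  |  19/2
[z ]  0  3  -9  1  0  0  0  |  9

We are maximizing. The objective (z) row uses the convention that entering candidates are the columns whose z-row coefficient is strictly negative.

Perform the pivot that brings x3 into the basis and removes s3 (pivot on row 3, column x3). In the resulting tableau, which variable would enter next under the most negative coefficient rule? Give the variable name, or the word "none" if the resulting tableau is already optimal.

Pivot element 5/3. New z-row = old z-row − (-9)·(row 3/(5/3)).
Updated z-row coefficients: x1: 0, x2: 21, x3: 0, s1: -13/5, s2: 0, s3: 27/5, s4: 0.
The most negative is -13/5 in column s1, so s1 would enter next.

s1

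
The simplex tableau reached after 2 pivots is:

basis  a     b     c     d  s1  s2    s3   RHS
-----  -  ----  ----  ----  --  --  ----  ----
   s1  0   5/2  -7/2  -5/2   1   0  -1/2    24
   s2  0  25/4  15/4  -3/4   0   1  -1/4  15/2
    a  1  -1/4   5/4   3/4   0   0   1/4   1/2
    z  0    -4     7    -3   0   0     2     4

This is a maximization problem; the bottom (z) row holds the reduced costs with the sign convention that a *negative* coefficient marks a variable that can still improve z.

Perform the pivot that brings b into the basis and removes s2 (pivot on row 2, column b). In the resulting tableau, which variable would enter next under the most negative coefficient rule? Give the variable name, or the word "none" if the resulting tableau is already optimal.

d

Pivot element 25/4. New z-row = old z-row − (-4)·(row 2/(25/4)).
Updated z-row coefficients: a: 0, b: 0, c: 47/5, d: -87/25, s1: 0, s2: 16/25, s3: 46/25.
The most negative is -87/25 in column d, so d would enter next.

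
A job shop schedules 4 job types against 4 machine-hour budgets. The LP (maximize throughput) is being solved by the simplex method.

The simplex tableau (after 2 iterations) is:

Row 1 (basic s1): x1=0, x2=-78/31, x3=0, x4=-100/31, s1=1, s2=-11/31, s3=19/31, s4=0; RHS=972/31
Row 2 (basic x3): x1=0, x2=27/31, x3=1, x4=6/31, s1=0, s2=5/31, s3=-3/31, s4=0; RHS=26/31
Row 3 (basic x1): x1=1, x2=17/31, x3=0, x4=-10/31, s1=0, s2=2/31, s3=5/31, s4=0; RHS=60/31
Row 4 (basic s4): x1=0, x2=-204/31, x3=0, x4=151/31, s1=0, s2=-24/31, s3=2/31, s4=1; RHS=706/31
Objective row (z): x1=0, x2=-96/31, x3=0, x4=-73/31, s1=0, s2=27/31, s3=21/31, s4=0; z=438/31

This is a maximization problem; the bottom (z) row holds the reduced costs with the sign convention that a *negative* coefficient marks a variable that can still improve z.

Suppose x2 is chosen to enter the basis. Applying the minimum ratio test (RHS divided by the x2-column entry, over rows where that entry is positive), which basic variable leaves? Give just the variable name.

Ratios: row 1 (s1): entry -78/31 ≤ 0, skip; row 2 (x3): (26/31)/(27/31) = 26/27; row 3 (x1): (60/31)/(17/31) = 60/17; row 4 (s4): entry -204/31 ≤ 0, skip.
Minimum ratio 26/27 is in the x3 row, so x3 leaves.

x3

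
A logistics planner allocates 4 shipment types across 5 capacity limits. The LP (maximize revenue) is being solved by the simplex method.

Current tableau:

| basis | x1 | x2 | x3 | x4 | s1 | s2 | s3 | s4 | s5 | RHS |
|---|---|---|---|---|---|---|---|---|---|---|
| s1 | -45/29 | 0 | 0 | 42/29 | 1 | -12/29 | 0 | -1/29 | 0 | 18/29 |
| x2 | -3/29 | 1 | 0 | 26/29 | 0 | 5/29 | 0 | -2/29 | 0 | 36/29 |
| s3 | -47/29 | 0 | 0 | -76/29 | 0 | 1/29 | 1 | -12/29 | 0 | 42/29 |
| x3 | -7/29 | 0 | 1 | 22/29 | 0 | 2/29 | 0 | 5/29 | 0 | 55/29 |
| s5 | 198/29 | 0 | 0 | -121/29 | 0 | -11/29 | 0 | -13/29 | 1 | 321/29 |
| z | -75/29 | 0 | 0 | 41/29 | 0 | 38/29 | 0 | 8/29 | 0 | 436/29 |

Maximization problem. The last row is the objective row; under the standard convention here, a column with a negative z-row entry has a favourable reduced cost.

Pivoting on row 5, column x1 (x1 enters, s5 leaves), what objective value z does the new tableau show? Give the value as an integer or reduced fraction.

423/22

Minimum ratio for x1: (321/29)/(198/29) = 107/66.
z changes by −(z-row coeff of x1)·ratio = −(-75/29)·(107/66) = 2675/638.
New z = 436/29 + (2675/638) = 423/22.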